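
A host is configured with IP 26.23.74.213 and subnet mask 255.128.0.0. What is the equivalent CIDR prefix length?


Binary: 11111111.10000000.00000000.00000000
Count leading 1s
Prefix: /9


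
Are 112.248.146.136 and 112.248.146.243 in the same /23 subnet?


Mask: 255.255.254.0
112.248.146.136 AND mask = 112.248.146.0
112.248.146.243 AND mask = 112.248.146.0
Yes, same subnet (112.248.146.0)


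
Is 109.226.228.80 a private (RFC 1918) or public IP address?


RFC 1918 private ranges:
  10.0.0.0/8 (10.0.0.0 - 10.255.255.255)
  172.16.0.0/12 (172.16.0.0 - 172.31.255.255)
  192.168.0.0/16 (192.168.0.0 - 192.168.255.255)
Public (not in any RFC 1918 range)


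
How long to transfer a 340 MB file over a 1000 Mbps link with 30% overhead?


Effective throughput = 1000 * (1 - 30/100) = 700 Mbps
File size in Mb = 340 * 8 = 2720 Mb
Time = 2720 / 700
Time = 3.8857 seconds


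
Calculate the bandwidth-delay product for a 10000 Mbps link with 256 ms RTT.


BDP = bandwidth * RTT
= 10000 Mbps * 256 ms
= 10000 * 1e6 * 256 / 1000 bits
= 2560000000 bits
= 320000000 bytes
= 312500 KB
BDP = 2560000000 bits (320000000 bytes)


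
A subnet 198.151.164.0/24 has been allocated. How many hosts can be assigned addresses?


Host bits = 32 - 24 = 8
Total addresses = 2^8 = 256
Usable = total - 2 (network and broadcast)
Usable hosts: 254


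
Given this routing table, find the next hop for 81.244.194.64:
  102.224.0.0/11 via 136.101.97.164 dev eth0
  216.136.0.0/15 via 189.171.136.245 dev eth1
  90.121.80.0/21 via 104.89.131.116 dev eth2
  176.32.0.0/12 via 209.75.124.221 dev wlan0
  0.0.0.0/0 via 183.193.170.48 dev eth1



Longest prefix match for 81.244.194.64:
  /11 102.224.0.0: no
  /15 216.136.0.0: no
  /21 90.121.80.0: no
  /12 176.32.0.0: no
  /0 0.0.0.0: MATCH
Selected: next-hop 183.193.170.48 via eth1 (matched /0)


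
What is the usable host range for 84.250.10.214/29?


Network: 84.250.10.208
Broadcast: 84.250.10.215
First usable = network + 1
Last usable = broadcast - 1
Range: 84.250.10.209 to 84.250.10.214


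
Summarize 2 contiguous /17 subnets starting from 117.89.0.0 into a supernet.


Original prefix: /17
Number of subnets: 2 = 2^1
New prefix = 17 - 1 = 16
Supernet: 117.89.0.0/16


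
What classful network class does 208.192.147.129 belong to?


First octet: 208
Binary: 11010000
110xxxxx -> Class C (192-223)
Class C, default mask 255.255.255.0 (/24)


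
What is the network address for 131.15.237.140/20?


IP:   10000011.00001111.11101101.10001100
Mask: 11111111.11111111.11110000.00000000
AND operation:
Net:  10000011.00001111.11100000.00000000
Network: 131.15.224.0/20


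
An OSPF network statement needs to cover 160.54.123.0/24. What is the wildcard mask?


Subnet mask: 255.255.255.0
Wildcard = 255.255.255.255 - subnet mask
255 - 255 = 0
255 - 255 = 0
255 - 255 = 0
255 - 0 = 255
Wildcard: 0.0.0.255


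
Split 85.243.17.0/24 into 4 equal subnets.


New prefix = 24 + 2 = 26
Each subnet has 64 addresses
  85.243.17.0/26
  85.243.17.64/26
  85.243.17.128/26
  85.243.17.192/26
Subnets: 85.243.17.0/26, 85.243.17.64/26, 85.243.17.128/26, 85.243.17.192/26


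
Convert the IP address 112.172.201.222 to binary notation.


112 = 01110000
172 = 10101100
201 = 11001001
222 = 11011110
Binary: 01110000.10101100.11001001.11011110


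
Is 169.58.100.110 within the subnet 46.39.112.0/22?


Subnet network: 46.39.112.0
Test IP AND mask: 169.58.100.0
No, 169.58.100.110 is not in 46.39.112.0/22


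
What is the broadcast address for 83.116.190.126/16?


Network: 83.116.0.0/16
Host bits = 16
Set all host bits to 1:
Broadcast: 83.116.255.255


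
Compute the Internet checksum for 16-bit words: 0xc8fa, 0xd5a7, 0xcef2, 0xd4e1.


Sum all words (with carry folding):
+ 0xc8fa = 0xc8fa
+ 0xd5a7 = 0x9ea2
+ 0xcef2 = 0x6d95
+ 0xd4e1 = 0x4277
One's complement: ~0x4277
Checksum = 0xbd88


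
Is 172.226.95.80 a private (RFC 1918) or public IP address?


RFC 1918 private ranges:
  10.0.0.0/8 (10.0.0.0 - 10.255.255.255)
  172.16.0.0/12 (172.16.0.0 - 172.31.255.255)
  192.168.0.0/16 (192.168.0.0 - 192.168.255.255)
Public (not in any RFC 1918 range)


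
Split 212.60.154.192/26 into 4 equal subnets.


New prefix = 26 + 2 = 28
Each subnet has 16 addresses
  212.60.154.192/28
  212.60.154.208/28
  212.60.154.224/28
  212.60.154.240/28
Subnets: 212.60.154.192/28, 212.60.154.208/28, 212.60.154.224/28, 212.60.154.240/28


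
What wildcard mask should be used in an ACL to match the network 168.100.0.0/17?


Subnet mask: 255.255.128.0
Wildcard = 255.255.255.255 - subnet mask
255 - 255 = 0
255 - 255 = 0
255 - 128 = 127
255 - 0 = 255
Wildcard: 0.0.127.255


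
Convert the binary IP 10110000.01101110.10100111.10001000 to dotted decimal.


10110000 = 176
01101110 = 110
10100111 = 167
10001000 = 136
IP: 176.110.167.136


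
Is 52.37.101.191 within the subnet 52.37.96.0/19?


Subnet network: 52.37.96.0
Test IP AND mask: 52.37.96.0
Yes, 52.37.101.191 is in 52.37.96.0/19


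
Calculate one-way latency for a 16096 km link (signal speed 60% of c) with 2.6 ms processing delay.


Speed = 0.6 * 3e5 km/s = 180000 km/s
Propagation delay = 16096 / 180000 = 0.0894 s = 89.4222 ms
Processing delay = 2.6 ms
Total one-way latency = 92.0222 ms


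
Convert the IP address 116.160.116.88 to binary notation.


116 = 01110100
160 = 10100000
116 = 01110100
88 = 01011000
Binary: 01110100.10100000.01110100.01011000


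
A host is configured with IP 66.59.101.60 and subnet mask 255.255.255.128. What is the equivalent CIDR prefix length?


Binary: 11111111.11111111.11111111.10000000
Count leading 1s
Prefix: /25


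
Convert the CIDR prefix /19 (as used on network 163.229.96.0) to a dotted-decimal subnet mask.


/19 means 19 network bits, 13 host bits
Binary: 11111111111111111110000000000000
Mask: 255.255.224.0


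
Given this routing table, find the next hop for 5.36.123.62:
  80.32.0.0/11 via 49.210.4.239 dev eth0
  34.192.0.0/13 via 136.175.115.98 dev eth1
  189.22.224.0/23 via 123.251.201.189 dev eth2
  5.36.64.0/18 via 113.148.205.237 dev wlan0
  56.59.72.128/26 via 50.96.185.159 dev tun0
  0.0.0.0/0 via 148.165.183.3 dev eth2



Longest prefix match for 5.36.123.62:
  /11 80.32.0.0: no
  /13 34.192.0.0: no
  /23 189.22.224.0: no
  /18 5.36.64.0: MATCH
  /26 56.59.72.128: no
  /0 0.0.0.0: MATCH
Selected: next-hop 113.148.205.237 via wlan0 (matched /18)


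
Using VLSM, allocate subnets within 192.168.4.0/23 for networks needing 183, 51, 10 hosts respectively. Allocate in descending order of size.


183 hosts -> /24 (254 usable): 192.168.4.0/24
51 hosts -> /26 (62 usable): 192.168.5.0/26
10 hosts -> /28 (14 usable): 192.168.5.64/28
Allocation: 192.168.4.0/24 (183 hosts, 254 usable); 192.168.5.0/26 (51 hosts, 62 usable); 192.168.5.64/28 (10 hosts, 14 usable)


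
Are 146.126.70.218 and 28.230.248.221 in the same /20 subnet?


Mask: 255.255.240.0
146.126.70.218 AND mask = 146.126.64.0
28.230.248.221 AND mask = 28.230.240.0
No, different subnets (146.126.64.0 vs 28.230.240.0)


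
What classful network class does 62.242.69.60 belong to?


First octet: 62
Binary: 00111110
0xxxxxxx -> Class A (1-126)
Class A, default mask 255.0.0.0 (/8)


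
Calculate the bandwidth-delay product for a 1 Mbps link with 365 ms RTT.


BDP = bandwidth * RTT
= 1 Mbps * 365 ms
= 1 * 1e6 * 365 / 1000 bits
= 365000 bits
= 45625 bytes
= 44.5557 KB
BDP = 365000 bits (45625 bytes)


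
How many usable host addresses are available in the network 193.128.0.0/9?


Host bits = 32 - 9 = 23
Total addresses = 2^23 = 8388608
Usable = total - 2 (network and broadcast)
Usable hosts: 8388606


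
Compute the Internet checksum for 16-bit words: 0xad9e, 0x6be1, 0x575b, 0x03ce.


Sum all words (with carry folding):
+ 0xad9e = 0xad9e
+ 0x6be1 = 0x1980
+ 0x575b = 0x70db
+ 0x03ce = 0x74a9
One's complement: ~0x74a9
Checksum = 0x8b56


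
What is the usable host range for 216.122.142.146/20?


Network: 216.122.128.0
Broadcast: 216.122.143.255
First usable = network + 1
Last usable = broadcast - 1
Range: 216.122.128.1 to 216.122.143.254


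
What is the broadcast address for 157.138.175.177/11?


Network: 157.128.0.0/11
Host bits = 21
Set all host bits to 1:
Broadcast: 157.159.255.255


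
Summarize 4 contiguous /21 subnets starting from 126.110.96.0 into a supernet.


Original prefix: /21
Number of subnets: 4 = 2^2
New prefix = 21 - 2 = 19
Supernet: 126.110.96.0/19


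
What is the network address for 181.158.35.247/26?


IP:   10110101.10011110.00100011.11110111
Mask: 11111111.11111111.11111111.11000000
AND operation:
Net:  10110101.10011110.00100011.11000000
Network: 181.158.35.192/26


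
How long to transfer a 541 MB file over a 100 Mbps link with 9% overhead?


Effective throughput = 100 * (1 - 9/100) = 91 Mbps
File size in Mb = 541 * 8 = 4328 Mb
Time = 4328 / 91
Time = 47.5604 seconds


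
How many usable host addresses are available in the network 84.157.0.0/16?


Host bits = 32 - 16 = 16
Total addresses = 2^16 = 65536
Usable = total - 2 (network and broadcast)
Usable hosts: 65534


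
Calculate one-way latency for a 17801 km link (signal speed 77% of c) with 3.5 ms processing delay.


Speed = 0.77 * 3e5 km/s = 231000 km/s
Propagation delay = 17801 / 231000 = 0.0771 s = 77.0606 ms
Processing delay = 3.5 ms
Total one-way latency = 80.5606 ms


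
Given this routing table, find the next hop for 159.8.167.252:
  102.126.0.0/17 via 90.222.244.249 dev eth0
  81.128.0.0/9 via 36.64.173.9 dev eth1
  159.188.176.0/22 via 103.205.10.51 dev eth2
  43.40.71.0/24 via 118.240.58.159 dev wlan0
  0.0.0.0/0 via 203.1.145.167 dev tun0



Longest prefix match for 159.8.167.252:
  /17 102.126.0.0: no
  /9 81.128.0.0: no
  /22 159.188.176.0: no
  /24 43.40.71.0: no
  /0 0.0.0.0: MATCH
Selected: next-hop 203.1.145.167 via tun0 (matched /0)


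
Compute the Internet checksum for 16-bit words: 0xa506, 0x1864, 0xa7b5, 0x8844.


Sum all words (with carry folding):
+ 0xa506 = 0xa506
+ 0x1864 = 0xbd6a
+ 0xa7b5 = 0x6520
+ 0x8844 = 0xed64
One's complement: ~0xed64
Checksum = 0x129b


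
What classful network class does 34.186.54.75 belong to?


First octet: 34
Binary: 00100010
0xxxxxxx -> Class A (1-126)
Class A, default mask 255.0.0.0 (/8)


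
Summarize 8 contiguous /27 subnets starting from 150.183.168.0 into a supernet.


Original prefix: /27
Number of subnets: 8 = 2^3
New prefix = 27 - 3 = 24
Supernet: 150.183.168.0/24


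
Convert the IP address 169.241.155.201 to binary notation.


169 = 10101001
241 = 11110001
155 = 10011011
201 = 11001001
Binary: 10101001.11110001.10011011.11001001


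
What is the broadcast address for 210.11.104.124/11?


Network: 210.0.0.0/11
Host bits = 21
Set all host bits to 1:
Broadcast: 210.31.255.255


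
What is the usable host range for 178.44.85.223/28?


Network: 178.44.85.208
Broadcast: 178.44.85.223
First usable = network + 1
Last usable = broadcast - 1
Range: 178.44.85.209 to 178.44.85.222


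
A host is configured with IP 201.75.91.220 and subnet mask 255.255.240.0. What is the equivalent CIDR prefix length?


Binary: 11111111.11111111.11110000.00000000
Count leading 1s
Prefix: /20


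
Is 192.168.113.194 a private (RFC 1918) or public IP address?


RFC 1918 private ranges:
  10.0.0.0/8 (10.0.0.0 - 10.255.255.255)
  172.16.0.0/12 (172.16.0.0 - 172.31.255.255)
  192.168.0.0/16 (192.168.0.0 - 192.168.255.255)
Private (in 192.168.0.0/16)


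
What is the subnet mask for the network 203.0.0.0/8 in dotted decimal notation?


/8 means 8 network bits, 24 host bits
Binary: 11111111000000000000000000000000
Mask: 255.0.0.0


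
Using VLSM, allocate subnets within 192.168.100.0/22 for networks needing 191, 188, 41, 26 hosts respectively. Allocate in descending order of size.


191 hosts -> /24 (254 usable): 192.168.100.0/24
188 hosts -> /24 (254 usable): 192.168.101.0/24
41 hosts -> /26 (62 usable): 192.168.102.0/26
26 hosts -> /27 (30 usable): 192.168.102.64/27
Allocation: 192.168.100.0/24 (191 hosts, 254 usable); 192.168.101.0/24 (188 hosts, 254 usable); 192.168.102.0/26 (41 hosts, 62 usable); 192.168.102.64/27 (26 hosts, 30 usable)


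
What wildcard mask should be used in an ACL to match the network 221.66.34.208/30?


Subnet mask: 255.255.255.252
Wildcard = 255.255.255.255 - subnet mask
255 - 255 = 0
255 - 255 = 0
255 - 255 = 0
255 - 252 = 3
Wildcard: 0.0.0.3


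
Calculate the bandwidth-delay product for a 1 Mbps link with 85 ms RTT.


BDP = bandwidth * RTT
= 1 Mbps * 85 ms
= 1 * 1e6 * 85 / 1000 bits
= 85000 bits
= 10625 bytes
= 10.376 KB
BDP = 85000 bits (10625 bytes)


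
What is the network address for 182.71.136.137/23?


IP:   10110110.01000111.10001000.10001001
Mask: 11111111.11111111.11111110.00000000
AND operation:
Net:  10110110.01000111.10001000.00000000
Network: 182.71.136.0/23


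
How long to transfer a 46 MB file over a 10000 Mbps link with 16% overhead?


Effective throughput = 10000 * (1 - 16/100) = 8400 Mbps
File size in Mb = 46 * 8 = 368 Mb
Time = 368 / 8400
Time = 0.0438 seconds


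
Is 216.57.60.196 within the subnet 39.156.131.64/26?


Subnet network: 39.156.131.64
Test IP AND mask: 216.57.60.192
No, 216.57.60.196 is not in 39.156.131.64/26


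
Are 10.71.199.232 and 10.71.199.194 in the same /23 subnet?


Mask: 255.255.254.0
10.71.199.232 AND mask = 10.71.198.0
10.71.199.194 AND mask = 10.71.198.0
Yes, same subnet (10.71.198.0)


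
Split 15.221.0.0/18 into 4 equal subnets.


New prefix = 18 + 2 = 20
Each subnet has 4096 addresses
  15.221.0.0/20
  15.221.16.0/20
  15.221.32.0/20
  15.221.48.0/20
Subnets: 15.221.0.0/20, 15.221.16.0/20, 15.221.32.0/20, 15.221.48.0/20


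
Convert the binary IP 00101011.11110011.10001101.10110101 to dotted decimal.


00101011 = 43
11110011 = 243
10001101 = 141
10110101 = 181
IP: 43.243.141.181


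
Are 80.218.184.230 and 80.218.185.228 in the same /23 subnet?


Mask: 255.255.254.0
80.218.184.230 AND mask = 80.218.184.0
80.218.185.228 AND mask = 80.218.184.0
Yes, same subnet (80.218.184.0)


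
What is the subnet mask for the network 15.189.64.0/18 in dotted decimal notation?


/18 means 18 network bits, 14 host bits
Binary: 11111111111111111100000000000000
Mask: 255.255.192.0


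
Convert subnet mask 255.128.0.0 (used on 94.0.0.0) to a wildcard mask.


Subnet mask: 255.128.0.0
Wildcard = 255.255.255.255 - subnet mask
255 - 255 = 0
255 - 128 = 127
255 - 0 = 255
255 - 0 = 255
Wildcard: 0.127.255.255


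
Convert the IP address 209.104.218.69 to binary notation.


209 = 11010001
104 = 01101000
218 = 11011010
69 = 01000101
Binary: 11010001.01101000.11011010.01000101


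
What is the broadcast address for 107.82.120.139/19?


Network: 107.82.96.0/19
Host bits = 13
Set all host bits to 1:
Broadcast: 107.82.127.255


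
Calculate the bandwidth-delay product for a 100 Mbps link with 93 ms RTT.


BDP = bandwidth * RTT
= 100 Mbps * 93 ms
= 100 * 1e6 * 93 / 1000 bits
= 9300000 bits
= 1162500 bytes
= 1135.2539 KB
BDP = 9300000 bits (1162500 bytes)


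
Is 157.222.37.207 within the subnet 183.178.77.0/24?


Subnet network: 183.178.77.0
Test IP AND mask: 157.222.37.0
No, 157.222.37.207 is not in 183.178.77.0/24


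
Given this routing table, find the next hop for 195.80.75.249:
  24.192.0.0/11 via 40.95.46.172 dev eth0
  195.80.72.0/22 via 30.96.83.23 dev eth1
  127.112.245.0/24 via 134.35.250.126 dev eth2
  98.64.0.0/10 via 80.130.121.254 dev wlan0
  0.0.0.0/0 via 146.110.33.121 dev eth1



Longest prefix match for 195.80.75.249:
  /11 24.192.0.0: no
  /22 195.80.72.0: MATCH
  /24 127.112.245.0: no
  /10 98.64.0.0: no
  /0 0.0.0.0: MATCH
Selected: next-hop 30.96.83.23 via eth1 (matched /22)


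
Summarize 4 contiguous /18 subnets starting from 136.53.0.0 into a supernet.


Original prefix: /18
Number of subnets: 4 = 2^2
New prefix = 18 - 2 = 16
Supernet: 136.53.0.0/16


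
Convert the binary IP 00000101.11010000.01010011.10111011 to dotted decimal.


00000101 = 5
11010000 = 208
01010011 = 83
10111011 = 187
IP: 5.208.83.187


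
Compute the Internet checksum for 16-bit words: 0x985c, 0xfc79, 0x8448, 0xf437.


Sum all words (with carry folding):
+ 0x985c = 0x985c
+ 0xfc79 = 0x94d6
+ 0x8448 = 0x191f
+ 0xf437 = 0x0d57
One's complement: ~0x0d57
Checksum = 0xf2a8


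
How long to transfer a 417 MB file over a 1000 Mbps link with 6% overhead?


Effective throughput = 1000 * (1 - 6/100) = 940 Mbps
File size in Mb = 417 * 8 = 3336 Mb
Time = 3336 / 940
Time = 3.5489 seconds


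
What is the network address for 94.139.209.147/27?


IP:   01011110.10001011.11010001.10010011
Mask: 11111111.11111111.11111111.11100000
AND operation:
Net:  01011110.10001011.11010001.10000000
Network: 94.139.209.128/27


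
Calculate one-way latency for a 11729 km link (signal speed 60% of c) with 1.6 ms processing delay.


Speed = 0.6 * 3e5 km/s = 180000 km/s
Propagation delay = 11729 / 180000 = 0.0652 s = 65.1611 ms
Processing delay = 1.6 ms
Total one-way latency = 66.7611 ms


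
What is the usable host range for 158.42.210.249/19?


Network: 158.42.192.0
Broadcast: 158.42.223.255
First usable = network + 1
Last usable = broadcast - 1
Range: 158.42.192.1 to 158.42.223.254


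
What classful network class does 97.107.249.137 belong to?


First octet: 97
Binary: 01100001
0xxxxxxx -> Class A (1-126)
Class A, default mask 255.0.0.0 (/8)


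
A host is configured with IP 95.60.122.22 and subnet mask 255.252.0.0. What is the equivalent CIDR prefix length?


Binary: 11111111.11111100.00000000.00000000
Count leading 1s
Prefix: /14


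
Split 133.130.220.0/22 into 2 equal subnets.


New prefix = 22 + 1 = 23
Each subnet has 512 addresses
  133.130.220.0/23
  133.130.222.0/23
Subnets: 133.130.220.0/23, 133.130.222.0/23


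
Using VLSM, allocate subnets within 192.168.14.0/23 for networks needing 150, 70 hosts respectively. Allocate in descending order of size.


150 hosts -> /24 (254 usable): 192.168.14.0/24
70 hosts -> /25 (126 usable): 192.168.15.0/25
Allocation: 192.168.14.0/24 (150 hosts, 254 usable); 192.168.15.0/25 (70 hosts, 126 usable)


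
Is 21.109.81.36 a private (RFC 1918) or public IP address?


RFC 1918 private ranges:
  10.0.0.0/8 (10.0.0.0 - 10.255.255.255)
  172.16.0.0/12 (172.16.0.0 - 172.31.255.255)
  192.168.0.0/16 (192.168.0.0 - 192.168.255.255)
Public (not in any RFC 1918 range)


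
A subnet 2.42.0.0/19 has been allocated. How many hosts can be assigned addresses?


Host bits = 32 - 19 = 13
Total addresses = 2^13 = 8192
Usable = total - 2 (network and broadcast)
Usable hosts: 8190


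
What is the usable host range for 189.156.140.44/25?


Network: 189.156.140.0
Broadcast: 189.156.140.127
First usable = network + 1
Last usable = broadcast - 1
Range: 189.156.140.1 to 189.156.140.126


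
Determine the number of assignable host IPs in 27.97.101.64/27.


Host bits = 32 - 27 = 5
Total addresses = 2^5 = 32
Usable = total - 2 (network and broadcast)
Usable hosts: 30


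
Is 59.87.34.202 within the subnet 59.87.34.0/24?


Subnet network: 59.87.34.0
Test IP AND mask: 59.87.34.0
Yes, 59.87.34.202 is in 59.87.34.0/24


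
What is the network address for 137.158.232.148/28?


IP:   10001001.10011110.11101000.10010100
Mask: 11111111.11111111.11111111.11110000
AND operation:
Net:  10001001.10011110.11101000.10010000
Network: 137.158.232.144/28


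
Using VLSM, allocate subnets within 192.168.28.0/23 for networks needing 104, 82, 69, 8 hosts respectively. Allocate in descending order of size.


104 hosts -> /25 (126 usable): 192.168.28.0/25
82 hosts -> /25 (126 usable): 192.168.28.128/25
69 hosts -> /25 (126 usable): 192.168.29.0/25
8 hosts -> /28 (14 usable): 192.168.29.128/28
Allocation: 192.168.28.0/25 (104 hosts, 126 usable); 192.168.28.128/25 (82 hosts, 126 usable); 192.168.29.0/25 (69 hosts, 126 usable); 192.168.29.128/28 (8 hosts, 14 usable)


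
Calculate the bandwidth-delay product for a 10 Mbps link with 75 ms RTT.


BDP = bandwidth * RTT
= 10 Mbps * 75 ms
= 10 * 1e6 * 75 / 1000 bits
= 750000 bits
= 93750 bytes
= 91.5527 KB
BDP = 750000 bits (93750 bytes)


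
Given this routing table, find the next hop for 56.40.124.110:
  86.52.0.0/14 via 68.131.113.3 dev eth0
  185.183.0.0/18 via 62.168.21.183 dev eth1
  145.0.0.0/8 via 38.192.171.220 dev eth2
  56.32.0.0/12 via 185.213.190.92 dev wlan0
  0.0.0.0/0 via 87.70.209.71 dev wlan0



Longest prefix match for 56.40.124.110:
  /14 86.52.0.0: no
  /18 185.183.0.0: no
  /8 145.0.0.0: no
  /12 56.32.0.0: MATCH
  /0 0.0.0.0: MATCH
Selected: next-hop 185.213.190.92 via wlan0 (matched /12)


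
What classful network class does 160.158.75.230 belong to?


First octet: 160
Binary: 10100000
10xxxxxx -> Class B (128-191)
Class B, default mask 255.255.0.0 (/16)


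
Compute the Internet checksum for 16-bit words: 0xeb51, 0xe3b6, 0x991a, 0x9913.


Sum all words (with carry folding):
+ 0xeb51 = 0xeb51
+ 0xe3b6 = 0xcf08
+ 0x991a = 0x6823
+ 0x9913 = 0x0137
One's complement: ~0x0137
Checksum = 0xfec8


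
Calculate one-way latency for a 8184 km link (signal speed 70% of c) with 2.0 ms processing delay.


Speed = 0.7 * 3e5 km/s = 210000 km/s
Propagation delay = 8184 / 210000 = 0.039 s = 38.9714 ms
Processing delay = 2.0 ms
Total one-way latency = 40.9714 ms


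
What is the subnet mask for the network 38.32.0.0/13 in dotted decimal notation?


/13 means 13 network bits, 19 host bits
Binary: 11111111111110000000000000000000
Mask: 255.248.0.0


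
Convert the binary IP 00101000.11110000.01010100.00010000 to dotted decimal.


00101000 = 40
11110000 = 240
01010100 = 84
00010000 = 16
IP: 40.240.84.16


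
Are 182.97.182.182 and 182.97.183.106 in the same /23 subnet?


Mask: 255.255.254.0
182.97.182.182 AND mask = 182.97.182.0
182.97.183.106 AND mask = 182.97.182.0
Yes, same subnet (182.97.182.0)


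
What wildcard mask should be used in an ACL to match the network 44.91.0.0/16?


Subnet mask: 255.255.0.0
Wildcard = 255.255.255.255 - subnet mask
255 - 255 = 0
255 - 255 = 0
255 - 0 = 255
255 - 0 = 255
Wildcard: 0.0.255.255


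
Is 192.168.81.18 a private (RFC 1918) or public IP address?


RFC 1918 private ranges:
  10.0.0.0/8 (10.0.0.0 - 10.255.255.255)
  172.16.0.0/12 (172.16.0.0 - 172.31.255.255)
  192.168.0.0/16 (192.168.0.0 - 192.168.255.255)
Private (in 192.168.0.0/16)


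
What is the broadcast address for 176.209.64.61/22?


Network: 176.209.64.0/22
Host bits = 10
Set all host bits to 1:
Broadcast: 176.209.67.255


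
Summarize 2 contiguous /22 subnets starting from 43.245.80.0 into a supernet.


Original prefix: /22
Number of subnets: 2 = 2^1
New prefix = 22 - 1 = 21
Supernet: 43.245.80.0/21


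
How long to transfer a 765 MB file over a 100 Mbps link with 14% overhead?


Effective throughput = 100 * (1 - 14/100) = 86 Mbps
File size in Mb = 765 * 8 = 6120 Mb
Time = 6120 / 86
Time = 71.1628 seconds


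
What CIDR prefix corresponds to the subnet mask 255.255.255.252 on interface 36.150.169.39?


Binary: 11111111.11111111.11111111.11111100
Count leading 1s
Prefix: /30


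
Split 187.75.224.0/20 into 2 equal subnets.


New prefix = 20 + 1 = 21
Each subnet has 2048 addresses
  187.75.224.0/21
  187.75.232.0/21
Subnets: 187.75.224.0/21, 187.75.232.0/21


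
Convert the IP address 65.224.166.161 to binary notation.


65 = 01000001
224 = 11100000
166 = 10100110
161 = 10100001
Binary: 01000001.11100000.10100110.10100001


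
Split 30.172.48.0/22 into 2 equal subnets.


New prefix = 22 + 1 = 23
Each subnet has 512 addresses
  30.172.48.0/23
  30.172.50.0/23
Subnets: 30.172.48.0/23, 30.172.50.0/23


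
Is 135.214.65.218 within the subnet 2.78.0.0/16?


Subnet network: 2.78.0.0
Test IP AND mask: 135.214.0.0
No, 135.214.65.218 is not in 2.78.0.0/16


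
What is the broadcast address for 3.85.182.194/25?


Network: 3.85.182.128/25
Host bits = 7
Set all host bits to 1:
Broadcast: 3.85.182.255


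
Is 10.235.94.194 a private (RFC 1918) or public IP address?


RFC 1918 private ranges:
  10.0.0.0/8 (10.0.0.0 - 10.255.255.255)
  172.16.0.0/12 (172.16.0.0 - 172.31.255.255)
  192.168.0.0/16 (192.168.0.0 - 192.168.255.255)
Private (in 10.0.0.0/8)


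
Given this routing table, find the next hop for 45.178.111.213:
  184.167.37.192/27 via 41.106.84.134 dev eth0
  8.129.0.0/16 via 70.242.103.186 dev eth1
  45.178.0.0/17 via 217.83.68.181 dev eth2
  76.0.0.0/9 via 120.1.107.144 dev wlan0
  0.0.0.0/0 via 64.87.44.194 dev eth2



Longest prefix match for 45.178.111.213:
  /27 184.167.37.192: no
  /16 8.129.0.0: no
  /17 45.178.0.0: MATCH
  /9 76.0.0.0: no
  /0 0.0.0.0: MATCH
Selected: next-hop 217.83.68.181 via eth2 (matched /17)


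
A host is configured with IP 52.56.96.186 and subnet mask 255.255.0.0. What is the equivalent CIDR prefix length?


Binary: 11111111.11111111.00000000.00000000
Count leading 1s
Prefix: /16


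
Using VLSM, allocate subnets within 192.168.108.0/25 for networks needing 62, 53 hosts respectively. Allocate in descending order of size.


62 hosts -> /26 (62 usable): 192.168.108.0/26
53 hosts -> /26 (62 usable): 192.168.108.64/26
Allocation: 192.168.108.0/26 (62 hosts, 62 usable); 192.168.108.64/26 (53 hosts, 62 usable)


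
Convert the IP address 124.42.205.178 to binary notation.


124 = 01111100
42 = 00101010
205 = 11001101
178 = 10110010
Binary: 01111100.00101010.11001101.10110010


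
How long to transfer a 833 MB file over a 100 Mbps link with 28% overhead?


Effective throughput = 100 * (1 - 28/100) = 72 Mbps
File size in Mb = 833 * 8 = 6664 Mb
Time = 6664 / 72
Time = 92.5556 seconds


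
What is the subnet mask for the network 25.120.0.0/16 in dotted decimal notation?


/16 means 16 network bits, 16 host bits
Binary: 11111111111111110000000000000000
Mask: 255.255.0.0


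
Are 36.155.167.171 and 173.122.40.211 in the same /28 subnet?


Mask: 255.255.255.240
36.155.167.171 AND mask = 36.155.167.160
173.122.40.211 AND mask = 173.122.40.208
No, different subnets (36.155.167.160 vs 173.122.40.208)


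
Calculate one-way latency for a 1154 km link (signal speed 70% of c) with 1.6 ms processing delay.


Speed = 0.7 * 3e5 km/s = 210000 km/s
Propagation delay = 1154 / 210000 = 0.0055 s = 5.4952 ms
Processing delay = 1.6 ms
Total one-way latency = 7.0952 ms


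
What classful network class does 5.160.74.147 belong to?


First octet: 5
Binary: 00000101
0xxxxxxx -> Class A (1-126)
Class A, default mask 255.0.0.0 (/8)


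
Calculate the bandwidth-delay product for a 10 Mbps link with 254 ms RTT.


BDP = bandwidth * RTT
= 10 Mbps * 254 ms
= 10 * 1e6 * 254 / 1000 bits
= 2540000 bits
= 317500 bytes
= 310.0586 KB
BDP = 2540000 bits (317500 bytes)


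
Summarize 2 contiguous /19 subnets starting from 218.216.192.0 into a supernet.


Original prefix: /19
Number of subnets: 2 = 2^1
New prefix = 19 - 1 = 18
Supernet: 218.216.192.0/18


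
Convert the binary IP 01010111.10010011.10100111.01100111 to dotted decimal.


01010111 = 87
10010011 = 147
10100111 = 167
01100111 = 103
IP: 87.147.167.103


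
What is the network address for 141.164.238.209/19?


IP:   10001101.10100100.11101110.11010001
Mask: 11111111.11111111.11100000.00000000
AND operation:
Net:  10001101.10100100.11100000.00000000
Network: 141.164.224.0/19


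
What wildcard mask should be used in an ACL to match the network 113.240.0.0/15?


Subnet mask: 255.254.0.0
Wildcard = 255.255.255.255 - subnet mask
255 - 255 = 0
255 - 254 = 1
255 - 0 = 255
255 - 0 = 255
Wildcard: 0.1.255.255


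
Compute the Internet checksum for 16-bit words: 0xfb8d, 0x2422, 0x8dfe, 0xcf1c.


Sum all words (with carry folding):
+ 0xfb8d = 0xfb8d
+ 0x2422 = 0x1fb0
+ 0x8dfe = 0xadae
+ 0xcf1c = 0x7ccb
One's complement: ~0x7ccb
Checksum = 0x8334


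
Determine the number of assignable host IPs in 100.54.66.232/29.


Host bits = 32 - 29 = 3
Total addresses = 2^3 = 8
Usable = total - 2 (network and broadcast)
Usable hosts: 6


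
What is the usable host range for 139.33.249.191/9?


Network: 139.0.0.0
Broadcast: 139.127.255.255
First usable = network + 1
Last usable = broadcast - 1
Range: 139.0.0.1 to 139.127.255.254


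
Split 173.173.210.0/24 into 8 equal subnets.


New prefix = 24 + 3 = 27
Each subnet has 32 addresses
  173.173.210.0/27
  173.173.210.32/27
  173.173.210.64/27
  173.173.210.96/27
  173.173.210.128/27
  173.173.210.160/27
  173.173.210.192/27
  173.173.210.224/27
Subnets: 173.173.210.0/27, 173.173.210.32/27, 173.173.210.64/27, 173.173.210.96/27, 173.173.210.128/27, 173.173.210.160/27, 173.173.210.192/27, 173.173.210.224/27


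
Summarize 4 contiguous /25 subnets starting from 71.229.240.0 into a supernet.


Original prefix: /25
Number of subnets: 4 = 2^2
New prefix = 25 - 2 = 23
Supernet: 71.229.240.0/23


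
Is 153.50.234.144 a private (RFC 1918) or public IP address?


RFC 1918 private ranges:
  10.0.0.0/8 (10.0.0.0 - 10.255.255.255)
  172.16.0.0/12 (172.16.0.0 - 172.31.255.255)
  192.168.0.0/16 (192.168.0.0 - 192.168.255.255)
Public (not in any RFC 1918 range)


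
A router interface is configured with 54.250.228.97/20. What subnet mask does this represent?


/20 means 20 network bits, 12 host bits
Binary: 11111111111111111111000000000000
Mask: 255.255.240.0


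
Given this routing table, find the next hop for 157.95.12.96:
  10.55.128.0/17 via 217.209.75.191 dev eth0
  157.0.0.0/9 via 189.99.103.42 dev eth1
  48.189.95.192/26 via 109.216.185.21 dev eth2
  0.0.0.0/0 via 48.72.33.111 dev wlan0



Longest prefix match for 157.95.12.96:
  /17 10.55.128.0: no
  /9 157.0.0.0: MATCH
  /26 48.189.95.192: no
  /0 0.0.0.0: MATCH
Selected: next-hop 189.99.103.42 via eth1 (matched /9)


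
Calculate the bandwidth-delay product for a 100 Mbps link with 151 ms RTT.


BDP = bandwidth * RTT
= 100 Mbps * 151 ms
= 100 * 1e6 * 151 / 1000 bits
= 15100000 bits
= 1887500 bytes
= 1843.2617 KB
BDP = 15100000 bits (1887500 bytes)


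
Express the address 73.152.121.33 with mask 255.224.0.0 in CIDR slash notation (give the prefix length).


Binary: 11111111.11100000.00000000.00000000
Count leading 1s
Prefix: /11


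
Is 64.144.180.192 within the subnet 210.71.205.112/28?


Subnet network: 210.71.205.112
Test IP AND mask: 64.144.180.192
No, 64.144.180.192 is not in 210.71.205.112/28


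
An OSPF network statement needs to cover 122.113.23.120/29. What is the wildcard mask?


Subnet mask: 255.255.255.248
Wildcard = 255.255.255.255 - subnet mask
255 - 255 = 0
255 - 255 = 0
255 - 255 = 0
255 - 248 = 7
Wildcard: 0.0.0.7


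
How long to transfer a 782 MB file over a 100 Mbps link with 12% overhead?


Effective throughput = 100 * (1 - 12/100) = 88 Mbps
File size in Mb = 782 * 8 = 6256 Mb
Time = 6256 / 88
Time = 71.0909 seconds


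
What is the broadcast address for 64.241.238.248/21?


Network: 64.241.232.0/21
Host bits = 11
Set all host bits to 1:
Broadcast: 64.241.239.255


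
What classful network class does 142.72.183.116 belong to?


First octet: 142
Binary: 10001110
10xxxxxx -> Class B (128-191)
Class B, default mask 255.255.0.0 (/16)


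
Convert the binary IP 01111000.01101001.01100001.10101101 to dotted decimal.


01111000 = 120
01101001 = 105
01100001 = 97
10101101 = 173
IP: 120.105.97.173


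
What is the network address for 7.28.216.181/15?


IP:   00000111.00011100.11011000.10110101
Mask: 11111111.11111110.00000000.00000000
AND operation:
Net:  00000111.00011100.00000000.00000000
Network: 7.28.0.0/15


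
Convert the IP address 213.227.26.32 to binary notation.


213 = 11010101
227 = 11100011
26 = 00011010
32 = 00100000
Binary: 11010101.11100011.00011010.00100000


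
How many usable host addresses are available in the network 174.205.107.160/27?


Host bits = 32 - 27 = 5
Total addresses = 2^5 = 32
Usable = total - 2 (network and broadcast)
Usable hosts: 30


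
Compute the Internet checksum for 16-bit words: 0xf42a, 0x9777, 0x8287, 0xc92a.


Sum all words (with carry folding):
+ 0xf42a = 0xf42a
+ 0x9777 = 0x8ba2
+ 0x8287 = 0x0e2a
+ 0xc92a = 0xd754
One's complement: ~0xd754
Checksum = 0x28ab


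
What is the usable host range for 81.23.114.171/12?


Network: 81.16.0.0
Broadcast: 81.31.255.255
First usable = network + 1
Last usable = broadcast - 1
Range: 81.16.0.1 to 81.31.255.254


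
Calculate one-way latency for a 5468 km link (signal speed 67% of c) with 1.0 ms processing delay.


Speed = 0.67 * 3e5 km/s = 201000 km/s
Propagation delay = 5468 / 201000 = 0.0272 s = 27.204 ms
Processing delay = 1.0 ms
Total one-way latency = 28.204 ms


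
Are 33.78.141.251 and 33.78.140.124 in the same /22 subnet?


Mask: 255.255.252.0
33.78.141.251 AND mask = 33.78.140.0
33.78.140.124 AND mask = 33.78.140.0
Yes, same subnet (33.78.140.0)


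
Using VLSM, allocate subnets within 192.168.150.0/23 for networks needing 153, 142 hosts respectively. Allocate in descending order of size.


153 hosts -> /24 (254 usable): 192.168.150.0/24
142 hosts -> /24 (254 usable): 192.168.151.0/24
Allocation: 192.168.150.0/24 (153 hosts, 254 usable); 192.168.151.0/24 (142 hosts, 254 usable)


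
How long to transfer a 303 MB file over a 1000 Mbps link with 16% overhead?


Effective throughput = 1000 * (1 - 16/100) = 840 Mbps
File size in Mb = 303 * 8 = 2424 Mb
Time = 2424 / 840
Time = 2.8857 seconds


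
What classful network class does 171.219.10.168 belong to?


First octet: 171
Binary: 10101011
10xxxxxx -> Class B (128-191)
Class B, default mask 255.255.0.0 (/16)


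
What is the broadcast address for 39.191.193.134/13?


Network: 39.184.0.0/13
Host bits = 19
Set all host bits to 1:
Broadcast: 39.191.255.255


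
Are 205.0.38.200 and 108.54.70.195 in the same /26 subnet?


Mask: 255.255.255.192
205.0.38.200 AND mask = 205.0.38.192
108.54.70.195 AND mask = 108.54.70.192
No, different subnets (205.0.38.192 vs 108.54.70.192)


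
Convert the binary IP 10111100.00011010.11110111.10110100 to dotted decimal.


10111100 = 188
00011010 = 26
11110111 = 247
10110100 = 180
IP: 188.26.247.180


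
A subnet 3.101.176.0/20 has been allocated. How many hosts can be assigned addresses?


Host bits = 32 - 20 = 12
Total addresses = 2^12 = 4096
Usable = total - 2 (network and broadcast)
Usable hosts: 4094


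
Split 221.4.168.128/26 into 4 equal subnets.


New prefix = 26 + 2 = 28
Each subnet has 16 addresses
  221.4.168.128/28
  221.4.168.144/28
  221.4.168.160/28
  221.4.168.176/28
Subnets: 221.4.168.128/28, 221.4.168.144/28, 221.4.168.160/28, 221.4.168.176/28


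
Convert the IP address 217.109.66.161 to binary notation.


217 = 11011001
109 = 01101101
66 = 01000010
161 = 10100001
Binary: 11011001.01101101.01000010.10100001


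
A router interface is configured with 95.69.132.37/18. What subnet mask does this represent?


/18 means 18 network bits, 14 host bits
Binary: 11111111111111111100000000000000
Mask: 255.255.192.0


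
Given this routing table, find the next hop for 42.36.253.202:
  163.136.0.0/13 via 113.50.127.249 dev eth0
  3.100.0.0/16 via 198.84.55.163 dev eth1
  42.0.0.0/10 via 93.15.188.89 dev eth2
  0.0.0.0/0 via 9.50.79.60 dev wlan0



Longest prefix match for 42.36.253.202:
  /13 163.136.0.0: no
  /16 3.100.0.0: no
  /10 42.0.0.0: MATCH
  /0 0.0.0.0: MATCH
Selected: next-hop 93.15.188.89 via eth2 (matched /10)


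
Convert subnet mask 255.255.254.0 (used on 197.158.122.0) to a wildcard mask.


Subnet mask: 255.255.254.0
Wildcard = 255.255.255.255 - subnet mask
255 - 255 = 0
255 - 255 = 0
255 - 254 = 1
255 - 0 = 255
Wildcard: 0.0.1.255


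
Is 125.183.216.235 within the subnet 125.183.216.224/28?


Subnet network: 125.183.216.224
Test IP AND mask: 125.183.216.224
Yes, 125.183.216.235 is in 125.183.216.224/28


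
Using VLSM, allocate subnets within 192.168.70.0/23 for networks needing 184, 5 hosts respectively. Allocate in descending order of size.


184 hosts -> /24 (254 usable): 192.168.70.0/24
5 hosts -> /29 (6 usable): 192.168.71.0/29
Allocation: 192.168.70.0/24 (184 hosts, 254 usable); 192.168.71.0/29 (5 hosts, 6 usable)


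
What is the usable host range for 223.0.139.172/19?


Network: 223.0.128.0
Broadcast: 223.0.159.255
First usable = network + 1
Last usable = broadcast - 1
Range: 223.0.128.1 to 223.0.159.254


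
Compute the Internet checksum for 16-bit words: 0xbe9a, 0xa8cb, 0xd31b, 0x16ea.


Sum all words (with carry folding):
+ 0xbe9a = 0xbe9a
+ 0xa8cb = 0x6766
+ 0xd31b = 0x3a82
+ 0x16ea = 0x516c
One's complement: ~0x516c
Checksum = 0xae93


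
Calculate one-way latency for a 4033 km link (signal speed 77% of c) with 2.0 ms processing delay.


Speed = 0.77 * 3e5 km/s = 231000 km/s
Propagation delay = 4033 / 231000 = 0.0175 s = 17.4589 ms
Processing delay = 2.0 ms
Total one-way latency = 19.4589 ms


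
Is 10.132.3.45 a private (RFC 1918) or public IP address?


RFC 1918 private ranges:
  10.0.0.0/8 (10.0.0.0 - 10.255.255.255)
  172.16.0.0/12 (172.16.0.0 - 172.31.255.255)
  192.168.0.0/16 (192.168.0.0 - 192.168.255.255)
Private (in 10.0.0.0/8)


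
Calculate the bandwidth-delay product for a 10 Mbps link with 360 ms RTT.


BDP = bandwidth * RTT
= 10 Mbps * 360 ms
= 10 * 1e6 * 360 / 1000 bits
= 3600000 bits
= 450000 bytes
= 439.4531 KB
BDP = 3600000 bits (450000 bytes)


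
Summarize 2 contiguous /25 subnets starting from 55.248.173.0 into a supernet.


Original prefix: /25
Number of subnets: 2 = 2^1
New prefix = 25 - 1 = 24
Supernet: 55.248.173.0/24


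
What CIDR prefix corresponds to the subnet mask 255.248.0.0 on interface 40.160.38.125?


Binary: 11111111.11111000.00000000.00000000
Count leading 1s
Prefix: /13


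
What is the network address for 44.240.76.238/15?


IP:   00101100.11110000.01001100.11101110
Mask: 11111111.11111110.00000000.00000000
AND operation:
Net:  00101100.11110000.00000000.00000000
Network: 44.240.0.0/15


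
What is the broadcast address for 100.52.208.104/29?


Network: 100.52.208.104/29
Host bits = 3
Set all host bits to 1:
Broadcast: 100.52.208.111


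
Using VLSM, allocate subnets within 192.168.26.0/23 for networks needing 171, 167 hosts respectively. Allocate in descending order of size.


171 hosts -> /24 (254 usable): 192.168.26.0/24
167 hosts -> /24 (254 usable): 192.168.27.0/24
Allocation: 192.168.26.0/24 (171 hosts, 254 usable); 192.168.27.0/24 (167 hosts, 254 usable)


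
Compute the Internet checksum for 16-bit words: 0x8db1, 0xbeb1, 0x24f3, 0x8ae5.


Sum all words (with carry folding):
+ 0x8db1 = 0x8db1
+ 0xbeb1 = 0x4c63
+ 0x24f3 = 0x7156
+ 0x8ae5 = 0xfc3b
One's complement: ~0xfc3b
Checksum = 0x03c4


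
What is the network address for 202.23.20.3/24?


IP:   11001010.00010111.00010100.00000011
Mask: 11111111.11111111.11111111.00000000
AND operation:
Net:  11001010.00010111.00010100.00000000
Network: 202.23.20.0/24


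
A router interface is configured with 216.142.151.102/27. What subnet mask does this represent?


/27 means 27 network bits, 5 host bits
Binary: 11111111111111111111111111100000
Mask: 255.255.255.224


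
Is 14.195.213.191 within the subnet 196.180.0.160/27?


Subnet network: 196.180.0.160
Test IP AND mask: 14.195.213.160
No, 14.195.213.191 is not in 196.180.0.160/27


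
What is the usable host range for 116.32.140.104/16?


Network: 116.32.0.0
Broadcast: 116.32.255.255
First usable = network + 1
Last usable = broadcast - 1
Range: 116.32.0.1 to 116.32.255.254


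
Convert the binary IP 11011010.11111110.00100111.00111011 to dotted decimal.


11011010 = 218
11111110 = 254
00100111 = 39
00111011 = 59
IP: 218.254.39.59
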